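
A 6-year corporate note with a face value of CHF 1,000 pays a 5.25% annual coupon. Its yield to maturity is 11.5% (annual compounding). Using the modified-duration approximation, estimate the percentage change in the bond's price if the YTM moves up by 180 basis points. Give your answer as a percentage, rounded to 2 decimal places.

-8.34%

Periodic yield y = 0.115. Modified duration first:
  t   CF        PV=CF/(1+0.115)^t    t·PV
  1        52.50        47.0852        47.0852
  2        52.50        42.2289        84.4578
  3        52.50        37.8734       113.6203
  4        52.50        33.9672       135.8688
  5        52.50        30.4639       152.3193
  6     1,052.50       547.7380     3,286.4282
  Σ                    739.3566     3,819.7796
P = 739.3566; D_Mac = 5.16636 yrs; D_mod = 5.16636/(1+0.115) = 4.63350 yrs.
ΔP/P ≈ -D_mod · Δy = -4.63350 × (+0.018) = -0.083403 = -8.3403%.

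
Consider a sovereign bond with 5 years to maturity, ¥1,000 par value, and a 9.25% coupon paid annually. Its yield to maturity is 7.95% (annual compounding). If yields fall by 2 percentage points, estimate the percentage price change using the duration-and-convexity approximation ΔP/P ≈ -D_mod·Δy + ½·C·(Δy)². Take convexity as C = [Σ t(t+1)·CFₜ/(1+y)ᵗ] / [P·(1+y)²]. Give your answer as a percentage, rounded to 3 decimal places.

With y = 0.0795:
  t   CF        PV=CF/(1+0.0795)^t    t·PV        t(t+1)·PV
  1        92.50        85.6878        85.6878         171.3756
  2        92.50        79.3773       158.7546         476.2639
  3        92.50        73.5316       220.5947         882.3787
  4        92.50        68.1163       272.4653       1,362.3263
  5     1,092.50       745.2607     3,726.3034      22,357.8206
  Σ                  1,051.9737     4,463.8058      25,250.1652
P = 1,051.9737; D_Mac = 4.24327 yrs; D_mod = 3.93077 yrs; C = 20.59748.
Duration effect: -3.93077 × (-0.02) = +0.078615
Convexity effect: 0.5 × 20.59748 × (-0.02)² = +0.0041195
ΔP/P ≈ +0.078615 + 0.0041195 = +0.082735 = +8.2735%.

+8.273%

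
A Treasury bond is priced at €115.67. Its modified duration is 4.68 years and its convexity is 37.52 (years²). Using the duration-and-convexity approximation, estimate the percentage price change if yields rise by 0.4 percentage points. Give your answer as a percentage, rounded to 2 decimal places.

-1.84%

Duration effect: -D_mod·Δy = -4.68 × (+0.004) = -0.018720
Convexity effect: ½·C·(Δy)² = 0.5 × 37.52 × (0.004)² = +0.00030016
ΔP/P ≈ -0.018720 + 0.00030016 = -0.01841984
= -1.841984%.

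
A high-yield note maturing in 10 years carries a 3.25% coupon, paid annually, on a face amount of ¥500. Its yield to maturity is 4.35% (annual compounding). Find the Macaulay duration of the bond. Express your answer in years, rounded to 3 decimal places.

Periodic yield y = 0.0435. Discount each cash flow and weight by its year:
  t   CF        PV=CF/(1+0.0435)^t    t·PV
  1        16.25        15.5726        15.5726
  2        16.25        14.9234        29.8468
  3        16.25        14.3013        42.9039
  4        16.25        13.7051        54.8206
  5        16.25        13.1338        65.6691
  6        16.25        12.5863        75.5179
  7        16.25        12.0616        84.4314
  8        16.25        11.5588        92.4706
  9        16.25        11.0770        99.6928
  10      516.25       337.2372     3,372.3724
  Σ                    456.1573     3,933.2983
Price P = Σ PV = 456.1573.
Macaulay duration = Σ(t·PV) / P = 3,933.2983 / 456.1573 = 8.62268 years.

8.623 years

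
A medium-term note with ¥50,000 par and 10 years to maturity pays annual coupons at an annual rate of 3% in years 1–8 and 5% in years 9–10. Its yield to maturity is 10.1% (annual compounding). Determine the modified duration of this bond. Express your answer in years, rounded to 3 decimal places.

Periodic yield y = 0.101. First find Macaulay duration:
  t   CF        PV=CF/(1+0.101)^t    t·PV
  1     1,500.00     1,362.3978     1,362.3978
  2     1,500.00     1,237.4185     2,474.8371
  3     1,500.00     1,123.9042     3,371.7127
  4     1,500.00     1,020.8031     4,083.2124
  5     1,500.00       927.1600     4,635.7998
  6     1,500.00       842.1071     5,052.6428
  7     1,500.00       764.8566     5,353.9963
  8     1,500.00       694.6927     5,557.5412
  9     2,500.00     1,051.6086     9,464.4776
  10   52,500.00    20,057.9301   200,579.3011
  Σ                 29,082.8788   241,935.9188
P = 29,082.8788; Macaulay duration = 241,935.9188 / 29,082.8788 = 8.31884 years.
Modified duration = D_Mac / (1 + y) = 8.31884 / 1.101 = 7.55572 years.

7.556 years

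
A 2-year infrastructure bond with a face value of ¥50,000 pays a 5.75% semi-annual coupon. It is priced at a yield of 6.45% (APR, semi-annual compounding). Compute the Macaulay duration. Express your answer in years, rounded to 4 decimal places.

Periodic yield y = 0.03225. Discount each cash flow and weight by its period:
  t   CF        PV=CF/(1+0.03225)^t    t·PV
  1     1,437.50     1,392.5890     1,392.5890
  2     1,437.50     1,349.0811     2,698.1623
  3     1,437.50     1,306.9326     3,920.7977
  4    51,437.50    45,304.3899   181,217.5596
  Σ                 49,352.9926   189,229.1086
Price P = Σ PV = 49,352.9926.
Macaulay duration = Σ(t·PV) / P = 189,229.1086 / 49,352.9926 = 3.83420 half-year periods.
In years: 3.83420 / 2 = 1.91710 years.

1.9171 years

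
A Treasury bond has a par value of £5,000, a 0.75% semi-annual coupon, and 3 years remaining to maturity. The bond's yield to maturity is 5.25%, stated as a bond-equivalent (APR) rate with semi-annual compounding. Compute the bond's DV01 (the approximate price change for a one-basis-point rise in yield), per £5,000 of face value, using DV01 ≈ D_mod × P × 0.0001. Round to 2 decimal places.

£1.27

Periodic yield y = 0.02625.
  t   CF        PV=CF/(1+0.02625)^t    t·PV
  1        18.75        18.2704        18.2704
  2        18.75        17.8031        35.6061
  3        18.75        17.3477        52.0431
  4        18.75        16.9040        67.6159
  5        18.75        16.4716        82.3579
  6     5,018.75     4,296.1214    25,776.7282
  Σ                  4,382.9181    26,032.6216
P = 4,382.9181; D_Mac = 5.93956 half-year periods = 2.96978 yrs; D_mod = 2.89382 yrs.
DV01 ≈ 2.89382 × 4,382.9181 × 0.0001 = 1.268337.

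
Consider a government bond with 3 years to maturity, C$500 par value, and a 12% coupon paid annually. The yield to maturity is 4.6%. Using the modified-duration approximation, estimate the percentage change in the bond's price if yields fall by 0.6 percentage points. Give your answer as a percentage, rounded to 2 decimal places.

+1.56%

Periodic yield y = 0.046. Modified duration first:
  t   CF        PV=CF/(1+0.046)^t    t·PV
  1        60.00        57.3614        57.3614
  2        60.00        54.8388       109.6776
  3       560.00       489.3200     1,467.9600
  Σ                    601.5202     1,634.9990
P = 601.5202; D_Mac = 2.71811 yrs; D_mod = 2.71811/(1+0.046) = 2.59858 yrs.
ΔP/P ≈ -D_mod · Δy = -2.59858 × (-0.006) = +0.015591 = +1.5591%.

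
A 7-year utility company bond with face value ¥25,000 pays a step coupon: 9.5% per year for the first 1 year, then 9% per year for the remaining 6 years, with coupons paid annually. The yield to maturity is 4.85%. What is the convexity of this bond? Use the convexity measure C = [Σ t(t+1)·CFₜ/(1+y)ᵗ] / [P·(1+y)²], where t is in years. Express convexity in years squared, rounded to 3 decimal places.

With y = 0.0485:
  t   CF        PV=CF/(1+0.0485)^t    t·PV        t(t+1)·PV
  1     2,375.00     2,265.1407     2,265.1407       4,530.2814
  2     2,250.00     2,046.6597     4,093.3195      12,279.9585
  3     2,250.00     1,951.9883     5,855.9649      23,423.8598
  4     2,250.00     1,861.6961     7,446.7842      37,233.9211
  5     2,250.00     1,775.5804     8,877.9020      53,267.4122
  6     2,250.00     1,693.4482    10,160.6890      71,124.8232
  7    27,250.00    19,560.8383   136,925.8681   1,095,406.9448
  Σ                 31,155.3517   175,625.6685   1,297,267.2010
P = 31,155.3517.
Convexity = Σ t(t+1)·PV / [P·(1+y)²] = 1,297,267.2010 / (31,155.3517 × 1.099352) = 37.87563.

37.876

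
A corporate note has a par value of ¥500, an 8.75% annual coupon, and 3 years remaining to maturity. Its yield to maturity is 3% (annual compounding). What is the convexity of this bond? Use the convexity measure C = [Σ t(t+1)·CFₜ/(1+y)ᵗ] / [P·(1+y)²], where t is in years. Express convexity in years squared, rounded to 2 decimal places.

10.22

With y = 0.03:
  t   CF        PV=CF/(1+0.03)^t    t·PV        t(t+1)·PV
  1        43.75        42.4757        42.4757          84.9515
  2        43.75        41.2386        82.4771         247.4314
  3       543.75       497.6083     1,492.8248       5,971.2993
  Σ                    581.3226     1,617.7777       6,303.6822
P = 581.3226.
Convexity = Σ t(t+1)·PV / [P·(1+y)²] = 6,303.6822 / (581.3226 × 1.060900) = 10.22122.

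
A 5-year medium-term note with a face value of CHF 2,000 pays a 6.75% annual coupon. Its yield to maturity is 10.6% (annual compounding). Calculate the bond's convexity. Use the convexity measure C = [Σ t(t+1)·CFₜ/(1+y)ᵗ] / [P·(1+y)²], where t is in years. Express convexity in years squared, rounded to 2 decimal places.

20.34

With y = 0.106:
  t   CF        PV=CF/(1+0.106)^t    t·PV        t(t+1)·PV
  1       135.00       122.0615       122.0615         244.1230
  2       135.00       110.3630       220.7260         662.1780
  3       135.00        99.7857       299.3572       1,197.4286
  4       135.00        90.2222       360.8887       1,804.4434
  5     2,135.00     1,290.0966     6,450.4832      38,702.8992
  Σ                  1,712.5290     7,453.5165      42,611.0722
P = 1,712.5290.
Convexity = Σ t(t+1)·PV / [P·(1+y)²] = 42,611.0722 / (1,712.5290 × 1.223236) = 20.34109.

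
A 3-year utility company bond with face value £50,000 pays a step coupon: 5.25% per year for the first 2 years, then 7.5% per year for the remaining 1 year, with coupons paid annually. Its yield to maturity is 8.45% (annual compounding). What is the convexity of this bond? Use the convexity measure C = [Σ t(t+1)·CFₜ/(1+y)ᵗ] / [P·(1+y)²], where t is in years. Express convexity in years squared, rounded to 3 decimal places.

9.520

With y = 0.0845:
  t   CF        PV=CF/(1+0.0845)^t    t·PV        t(t+1)·PV
  1     2,625.00     2,420.4703     2,420.4703       4,840.9405
  2     2,625.00     2,231.8767     4,463.7534      13,391.2601
  3    53,750.00    42,139.5409   126,418.6226     505,674.4905
  Σ                 46,791.8878   133,302.8463     523,906.6912
P = 46,791.8878.
Convexity = Σ t(t+1)·PV / [P·(1+y)²] = 523,906.6912 / (46,791.8878 × 1.176140) = 9.51972.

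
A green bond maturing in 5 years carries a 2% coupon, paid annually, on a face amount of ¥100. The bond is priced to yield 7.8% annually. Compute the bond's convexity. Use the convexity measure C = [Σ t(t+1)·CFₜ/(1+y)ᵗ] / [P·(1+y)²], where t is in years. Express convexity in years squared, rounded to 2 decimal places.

With y = 0.078:
  t   CF        PV=CF/(1+0.078)^t    t·PV        t(t+1)·PV
  1         2.00         1.8553         1.8553           3.7106
  2         2.00         1.7210         3.4421          10.3263
  3         2.00         1.5965         4.7896          19.1582
  4         2.00         1.4810         5.9240          29.6200
  5       102.00        70.0658       350.3292       2,101.9754
  Σ                     76.7197       366.3402       2,164.7904
P = 76.7197.
Convexity = Σ t(t+1)·PV / [P·(1+y)²] = 2,164.7904 / (76.7197 × 1.162084) = 24.28127.

24.28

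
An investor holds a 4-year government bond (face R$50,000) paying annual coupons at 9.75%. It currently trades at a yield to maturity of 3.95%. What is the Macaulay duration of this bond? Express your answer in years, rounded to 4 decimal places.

3.5469 years

Periodic yield y = 0.0395. Discount each cash flow and weight by its year:
  t   CF        PV=CF/(1+0.0395)^t    t·PV
  1     4,875.00     4,689.7547     4,689.7547
  2     4,875.00     4,511.5485     9,023.0970
  3     4,875.00     4,340.1140    13,020.3421
  4    54,875.00    46,997.6950   187,990.7800
  Σ                 60,539.1122   214,723.9738
Price P = Σ PV = 60,539.1122.
Macaulay duration = Σ(t·PV) / P = 214,723.9738 / 60,539.1122 = 3.54686 years.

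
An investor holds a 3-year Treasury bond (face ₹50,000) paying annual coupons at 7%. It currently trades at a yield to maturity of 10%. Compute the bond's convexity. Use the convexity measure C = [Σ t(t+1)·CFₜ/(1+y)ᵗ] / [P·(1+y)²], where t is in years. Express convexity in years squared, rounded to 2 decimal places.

With y = 0.1:
  t   CF        PV=CF/(1+0.1)^t    t·PV        t(t+1)·PV
  1     3,500.00     3,181.8182     3,181.8182       6,363.6364
  2     3,500.00     2,892.5620     5,785.1240      17,355.3719
  3    53,500.00    40,195.3418   120,586.0255     482,344.1022
  Σ                 46,269.7220   129,552.9677     506,063.1104
P = 46,269.7220.
Convexity = Σ t(t+1)·PV / [P·(1+y)²] = 506,063.1104 / (46,269.7220 × 1.210000) = 9.03904.

9.04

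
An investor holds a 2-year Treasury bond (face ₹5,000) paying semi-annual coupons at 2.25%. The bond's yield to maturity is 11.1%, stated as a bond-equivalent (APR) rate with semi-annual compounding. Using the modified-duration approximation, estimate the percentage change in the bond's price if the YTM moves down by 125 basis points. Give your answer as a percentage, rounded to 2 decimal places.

Periodic yield y = 0.0555. Modified duration first:
  t   CF        PV=CF/(1+0.0555)^t    t·PV
  1        56.25        53.2923        53.2923
  2        56.25        50.4901       100.9802
  3        56.25        47.8352       143.5057
  4     5,056.25     4,073.7614    16,295.0456
  Σ                  4,225.3790    16,592.8237
P = 4,225.3790; D_Mac = 3.92694 half-year periods = 1.96347 yrs; D_mod = 1.96347/(1+0.0555) = 1.86023 yrs.
ΔP/P ≈ -D_mod · Δy = -1.86023 × (-0.0125) = +0.023253 = +2.3253%.

+2.33%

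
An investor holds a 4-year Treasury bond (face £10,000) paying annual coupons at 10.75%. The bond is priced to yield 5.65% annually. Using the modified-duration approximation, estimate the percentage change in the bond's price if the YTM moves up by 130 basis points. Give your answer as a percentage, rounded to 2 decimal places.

Periodic yield y = 0.0565. Modified duration first:
  t   CF        PV=CF/(1+0.0565)^t    t·PV
  1     1,075.00     1,017.5106     1,017.5106
  2     1,075.00       963.0957     1,926.1915
  3     1,075.00       911.5909     2,734.7726
  4    11,075.00     8,889.2625    35,557.0499
  Σ                 11,781.4597    41,235.5245
P = 11,781.4597; D_Mac = 3.50004 yrs; D_mod = 3.50004/(1+0.0565) = 3.31286 yrs.
ΔP/P ≈ -D_mod · Δy = -3.31286 × (+0.013) = -0.043067 = -4.3067%.

-4.31%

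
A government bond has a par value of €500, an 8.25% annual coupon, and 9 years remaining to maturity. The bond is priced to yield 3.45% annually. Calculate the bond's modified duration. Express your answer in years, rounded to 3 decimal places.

Periodic yield y = 0.0345. First find Macaulay duration:
  t   CF        PV=CF/(1+0.0345)^t    t·PV
  1        41.25        39.8743        39.8743
  2        41.25        38.5445        77.0891
  3        41.25        37.2591       111.7773
  4        41.25        36.0165       144.0662
  5        41.25        34.8154       174.0770
  6        41.25        33.6543       201.9260
  7        41.25        32.5320       227.7239
  8        41.25        31.4471       251.5764
  9       541.25       398.8627     3,589.7645
  Σ                    683.0060     4,817.8748
P = 683.0060; Macaulay duration = 4,817.8748 / 683.0060 = 7.05393 years.
Modified duration = D_Mac / (1 + y) = 7.05393 / 1.0345 = 6.81868 years.

6.819 years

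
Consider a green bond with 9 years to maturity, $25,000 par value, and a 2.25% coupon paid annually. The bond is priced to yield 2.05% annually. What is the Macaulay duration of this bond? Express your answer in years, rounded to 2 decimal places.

Periodic yield y = 0.0205. Discount each cash flow and weight by its year:
  t   CF        PV=CF/(1+0.0205)^t    t·PV
  1       562.50       551.2004       551.2004
  2       562.50       540.1278     1,080.2555
  3       562.50       529.2776     1,587.8327
  4       562.50       518.6454     2,074.5814
  5       562.50       508.2267     2,541.1335
  6       562.50       498.0173     2,988.1041
  7       562.50       488.0131     3,416.0916
  8       562.50       478.2098     3,825.6782
  9    25,562.50    21,295.4217   191,658.7950
  Σ                 25,407.1397   209,723.6725
Price P = Σ PV = 25,407.1397.
Macaulay duration = Σ(t·PV) / P = 209,723.6725 / 25,407.1397 = 8.25452 years.

8.25 years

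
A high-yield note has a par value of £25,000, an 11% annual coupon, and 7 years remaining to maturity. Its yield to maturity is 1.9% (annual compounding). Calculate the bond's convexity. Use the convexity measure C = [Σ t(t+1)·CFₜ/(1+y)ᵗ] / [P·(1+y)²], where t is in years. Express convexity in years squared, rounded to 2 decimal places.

With y = 0.019:
  t   CF        PV=CF/(1+0.019)^t    t·PV        t(t+1)·PV
  1     2,750.00     2,698.7242     2,698.7242       5,397.4485
  2     2,750.00     2,648.4046     5,296.8091      15,890.4273
  3     2,750.00     2,599.0231     7,797.0693      31,188.2774
  4     2,750.00     2,550.5624    10,202.2497      51,011.2486
  5     2,750.00     2,503.0053    12,515.0266      75,090.1598
  6     2,750.00     2,456.3350    14,738.0098     103,166.0684
  7    27,750.00    24,324.4875   170,271.4128   1,362,171.3021
  Σ                 39,780.5422   223,519.3016   1,643,914.9320
P = 39,780.5422.
Convexity = Σ t(t+1)·PV / [P·(1+y)²] = 1,643,914.9320 / (39,780.5422 × 1.038361) = 39.79791.

39.80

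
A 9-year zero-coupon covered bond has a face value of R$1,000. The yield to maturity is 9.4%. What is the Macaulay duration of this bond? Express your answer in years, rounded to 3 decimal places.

A zero-coupon bond has a single cash flow at maturity, so its Macaulay duration equals its maturity: 9 years.

9.000 years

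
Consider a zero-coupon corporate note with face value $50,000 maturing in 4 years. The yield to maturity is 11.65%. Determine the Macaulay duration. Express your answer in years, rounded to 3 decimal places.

A zero-coupon bond has a single cash flow at maturity, so its Macaulay duration equals its maturity: 4 years.

4.000 years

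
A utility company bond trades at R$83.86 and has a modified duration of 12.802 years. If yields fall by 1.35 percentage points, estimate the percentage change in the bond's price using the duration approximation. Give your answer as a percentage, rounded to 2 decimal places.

+17.28%

Duration approximation: ΔP/P ≈ -D_mod · Δy = -12.802 × (-0.0135) = +0.172827.
As a percentage: +17.2827%.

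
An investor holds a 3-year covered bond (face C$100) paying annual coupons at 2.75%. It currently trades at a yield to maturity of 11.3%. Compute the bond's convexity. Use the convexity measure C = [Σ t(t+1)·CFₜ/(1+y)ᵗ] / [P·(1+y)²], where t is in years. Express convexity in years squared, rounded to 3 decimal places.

9.300

With y = 0.113:
  t   CF        PV=CF/(1+0.113)^t    t·PV        t(t+1)·PV
  1         2.75         2.4708         2.4708           4.9416
  2         2.75         2.2199         4.4399          13.3197
  3       102.75        74.5240       223.5721         894.2884
  Σ                     79.2148       230.4828         912.5496
P = 79.2148.
Convexity = Σ t(t+1)·PV / [P·(1+y)²] = 912.5496 / (79.2148 × 1.238769) = 9.29951.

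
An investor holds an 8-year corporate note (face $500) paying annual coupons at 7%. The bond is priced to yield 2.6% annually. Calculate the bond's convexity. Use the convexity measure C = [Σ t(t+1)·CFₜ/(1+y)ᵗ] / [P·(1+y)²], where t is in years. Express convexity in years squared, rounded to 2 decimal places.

With y = 0.026:
  t   CF        PV=CF/(1+0.026)^t    t·PV        t(t+1)·PV
  1        35.00        34.1131        34.1131          68.2261
  2        35.00        33.2486        66.4972         199.4916
  3        35.00        32.4060        97.2181         388.8725
  4        35.00        31.5848       126.3393         631.6967
  5        35.00        30.7844       153.9222         923.5332
  6        35.00        30.0043       180.0260       1,260.1817
  7        35.00        29.2440       204.7079       1,637.6630
  8       535.00       435.6873     3,485.4984      31,369.4852
  Σ                    657.0726     4,348.3221      36,479.1500
P = 657.0726.
Convexity = Σ t(t+1)·PV / [P·(1+y)²] = 36,479.1500 / (657.0726 × 1.052676) = 52.73958.

52.74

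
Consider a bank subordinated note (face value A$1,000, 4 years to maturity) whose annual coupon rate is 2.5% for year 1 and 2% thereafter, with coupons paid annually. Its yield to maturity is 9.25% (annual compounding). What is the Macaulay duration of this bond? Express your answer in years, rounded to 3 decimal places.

3.848 years

Periodic yield y = 0.0925. Discount each cash flow and weight by its year:
  t   CF        PV=CF/(1+0.0925)^t    t·PV
  1        25.00        22.8833        22.8833
  2        20.00        16.7566        33.5133
  3        20.00        15.3379        46.0137
  4     1,020.00       716.0023     2,864.0090
  Σ                    770.9801     2,966.4193
Price P = Σ PV = 770.9801.
Macaulay duration = Σ(t·PV) / P = 2,966.4193 / 770.9801 = 3.84760 years.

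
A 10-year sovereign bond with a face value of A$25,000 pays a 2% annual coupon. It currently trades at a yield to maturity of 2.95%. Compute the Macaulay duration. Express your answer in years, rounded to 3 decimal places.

Periodic yield y = 0.0295. Discount each cash flow and weight by its year:
  t   CF        PV=CF/(1+0.0295)^t    t·PV
  1       500.00       485.6727       485.6727
  2       500.00       471.7559       943.5117
  3       500.00       458.2378     1,374.7135
  4       500.00       445.1072     1,780.4287
  5       500.00       432.3528     2,161.7639
  6       500.00       419.9638     2,519.7830
  7       500.00       407.9299     2,855.5094
  8       500.00       396.2408     3,169.9264
  9       500.00       384.8866     3,463.9798
  10   25,500.00    19,066.7499   190,667.4994
  Σ                 22,968.8975   209,422.7886
Price P = Σ PV = 22,968.8975.
Macaulay duration = Σ(t·PV) / P = 209,422.7886 / 22,968.8975 = 9.11767 years.

9.118 years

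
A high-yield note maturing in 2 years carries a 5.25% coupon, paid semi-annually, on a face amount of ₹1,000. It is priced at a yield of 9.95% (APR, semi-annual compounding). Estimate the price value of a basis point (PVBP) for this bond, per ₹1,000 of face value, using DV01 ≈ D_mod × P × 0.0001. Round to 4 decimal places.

Periodic yield y = 0.04975.
  t   CF        PV=CF/(1+0.04975)^t    t·PV
  1        26.25        25.0060        25.0060
  2        26.25        23.8209        47.6417
  3        26.25        22.6919        68.0758
  4     1,026.25       845.1030     3,380.4119
  Σ                    916.6217     3,521.1355
P = 916.6217; D_Mac = 3.84143 half-year periods = 1.92071 yrs; D_mod = 1.82969 yrs.
DV01 ≈ 1.82969 × 916.6217 × 0.0001 = 0.167713.

₹0.1677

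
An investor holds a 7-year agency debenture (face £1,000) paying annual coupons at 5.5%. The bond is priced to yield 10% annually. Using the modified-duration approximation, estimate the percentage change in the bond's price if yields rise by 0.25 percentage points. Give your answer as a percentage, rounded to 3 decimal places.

Periodic yield y = 0.1. Modified duration first:
  t   CF        PV=CF/(1+0.1)^t    t·PV
  1        55.00        50.0000        50.0000
  2        55.00        45.4545        90.9091
  3        55.00        41.3223       123.9669
  4        55.00        37.5657       150.2630
  5        55.00        34.1507       170.7534
  6        55.00        31.0461       186.2764
  7     1,055.00       541.3818     3,789.6727
  Σ                    780.9212     4,561.8415
P = 780.9212; D_Mac = 5.84162 yrs; D_mod = 5.84162/(1+0.1) = 5.31056 yrs.
ΔP/P ≈ -D_mod · Δy = -5.31056 × (+0.0025) = -0.013276 = -1.3276%.

-1.328%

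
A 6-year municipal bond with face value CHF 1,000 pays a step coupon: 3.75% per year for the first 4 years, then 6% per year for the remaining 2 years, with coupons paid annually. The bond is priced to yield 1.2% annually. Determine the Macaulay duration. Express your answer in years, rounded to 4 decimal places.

5.5220 years

Periodic yield y = 0.012. Discount each cash flow and weight by its year:
  t   CF        PV=CF/(1+0.012)^t    t·PV
  1        37.50        37.0553        37.0553
  2        37.50        36.6159        73.2319
  3        37.50        36.1818       108.5453
  4        37.50        35.7527       143.0109
  5        60.00        56.5261       282.6303
  6     1,060.00       986.7856     5,920.7134
  Σ                  1,188.9174     6,565.1871
Price P = Σ PV = 1,188.9174.
Macaulay duration = Σ(t·PV) / P = 6,565.1871 / 1,188.9174 = 5.52199 years.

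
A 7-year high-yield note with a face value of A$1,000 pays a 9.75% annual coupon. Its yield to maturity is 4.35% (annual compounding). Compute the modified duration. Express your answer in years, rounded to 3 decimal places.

5.379 years

Periodic yield y = 0.0435. First find Macaulay duration:
  t   CF        PV=CF/(1+0.0435)^t    t·PV
  1        97.50        93.4356        93.4356
  2        97.50        89.5405       179.0811
  3        97.50        85.8079       257.4237
  4        97.50        82.2309       328.9234
  5        97.50        78.8029       394.0146
  6        97.50        75.5179       453.1074
  7     1,097.50       814.6243     5,702.3700
  Σ                  1,319.9600     7,408.3558
P = 1,319.9600; Macaulay duration = 7,408.3558 / 1,319.9600 = 5.61256 years.
Modified duration = D_Mac / (1 + y) = 5.61256 / 1.0435 = 5.37859 years.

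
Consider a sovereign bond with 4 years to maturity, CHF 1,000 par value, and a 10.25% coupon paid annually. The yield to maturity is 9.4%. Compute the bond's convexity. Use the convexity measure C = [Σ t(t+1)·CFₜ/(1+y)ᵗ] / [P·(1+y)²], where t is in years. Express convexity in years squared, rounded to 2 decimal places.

13.85

With y = 0.094:
  t   CF        PV=CF/(1+0.094)^t    t·PV        t(t+1)·PV
  1       102.50        93.6929        93.6929         187.3857
  2       102.50        85.6425       171.2850         513.8549
  3       102.50        78.2838       234.8514         939.4056
  4     1,102.50       769.6784     3,078.7137      15,393.5684
  Σ                  1,027.2976     3,578.5429      17,034.2146
P = 1,027.2976.
Convexity = Σ t(t+1)·PV / [P·(1+y)²] = 17,034.2146 / (1,027.2976 × 1.196836) = 13.85451.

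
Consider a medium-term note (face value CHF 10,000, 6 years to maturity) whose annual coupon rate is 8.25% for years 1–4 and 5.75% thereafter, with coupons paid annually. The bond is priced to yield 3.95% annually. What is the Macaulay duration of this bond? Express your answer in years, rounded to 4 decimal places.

5.0625 years

Periodic yield y = 0.0395. Discount each cash flow and weight by its year:
  t   CF        PV=CF/(1+0.0395)^t    t·PV
  1       825.00       793.6508       793.6508
  2       825.00       763.4928     1,526.9857
  3       825.00       734.4808     2,203.4425
  4       825.00       706.5713     2,826.2851
  5       575.00       473.7458     2,368.7290
  6    10,575.00     8,381.7251    50,290.3507
  Σ                 11,853.6666    60,009.4438
Price P = Σ PV = 11,853.6666.
Macaulay duration = Σ(t·PV) / P = 60,009.4438 / 11,853.6666 = 5.06252 years.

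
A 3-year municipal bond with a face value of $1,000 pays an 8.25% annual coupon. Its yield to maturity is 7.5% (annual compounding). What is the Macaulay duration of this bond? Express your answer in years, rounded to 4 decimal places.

2.7794 years

Periodic yield y = 0.075. Discount each cash flow and weight by its year:
  t   CF        PV=CF/(1+0.075)^t    t·PV
  1        82.50        76.7442        76.7442
  2        82.50        71.3899       142.7799
  3     1,082.50       871.3698     2,614.1094
  Σ                  1,019.5039     2,833.6335
Price P = Σ PV = 1,019.5039.
Macaulay duration = Σ(t·PV) / P = 2,833.6335 / 1,019.5039 = 2.77942 years.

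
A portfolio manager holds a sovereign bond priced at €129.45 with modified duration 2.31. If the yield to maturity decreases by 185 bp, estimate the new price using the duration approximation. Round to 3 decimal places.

Duration approximation: ΔP/P ≈ -D_mod · Δy = -2.31 × (-0.0185) = +0.042735.
New price ≈ 129.45 × (1 + 0.042735) = 134.98204575.

€134.982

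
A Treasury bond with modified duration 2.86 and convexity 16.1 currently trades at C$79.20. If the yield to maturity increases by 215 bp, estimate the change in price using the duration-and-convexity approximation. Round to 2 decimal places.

Duration effect: -D_mod·Δy = -2.86 × (+0.0215) = -0.061490
Convexity effect: ½·C·(Δy)² = 0.5 × 16.1 × (0.0215)² = +0.0037211125
ΔP/P ≈ -0.061490 + 0.0037211125 = -0.0577688875
ΔP ≈ 79.20 × (-0.0577688875) = -4.57529589.

-C$4.58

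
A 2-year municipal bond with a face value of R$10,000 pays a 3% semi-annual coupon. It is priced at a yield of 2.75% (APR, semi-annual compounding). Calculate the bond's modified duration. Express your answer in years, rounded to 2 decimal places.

Periodic yield y = 0.01375. First find Macaulay duration:
  t   CF        PV=CF/(1+0.01375)^t    t·PV
  1       150.00       147.9655       147.9655
  2       150.00       145.9585       291.9171
  3       150.00       143.9788       431.9365
  4    10,150.00     9,610.4245    38,441.6982
  Σ                 10,048.3274    39,313.5173
P = 10,048.3274; Macaulay duration = 39,313.5173 / 10,048.3274 = 3.91244 half-year periods = 1.95622 years.
Modified duration = D_Mac / (1 + y) = 1.95622 / 1.01375 = 1.92969 years.

1.93 years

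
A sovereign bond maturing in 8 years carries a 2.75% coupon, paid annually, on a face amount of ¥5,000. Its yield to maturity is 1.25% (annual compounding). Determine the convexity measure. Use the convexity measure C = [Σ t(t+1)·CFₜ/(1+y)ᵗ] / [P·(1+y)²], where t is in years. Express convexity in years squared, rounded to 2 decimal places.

With y = 0.0125:
  t   CF        PV=CF/(1+0.0125)^t    t·PV        t(t+1)·PV
  1       137.50       135.8025       135.8025         271.6049
  2       137.50       134.1259       268.2518         804.7554
  3       137.50       132.4700       397.4101       1,589.6402
  4       137.50       130.8346       523.3384       2,616.6918
  5       137.50       129.2193       646.0967       3,876.5804
  6       137.50       127.6240       765.7443       5,360.2099
  7       137.50       126.0484       882.3391       7,058.7126
  8     5,137.50     4,651.4845    37,211.8761     334,906.8853
  Σ                  5,567.6093    40,830.8589     356,485.0805
P = 5,567.6093.
Convexity = Σ t(t+1)·PV / [P·(1+y)²] = 356,485.0805 / (5,567.6093 × 1.025156) = 62.45720.

62.46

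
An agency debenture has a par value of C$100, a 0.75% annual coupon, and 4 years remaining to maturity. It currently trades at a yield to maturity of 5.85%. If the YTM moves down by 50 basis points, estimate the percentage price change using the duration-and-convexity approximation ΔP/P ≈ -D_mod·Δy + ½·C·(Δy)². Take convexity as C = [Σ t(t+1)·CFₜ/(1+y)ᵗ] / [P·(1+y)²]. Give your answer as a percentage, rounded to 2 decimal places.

+1.89%

With y = 0.0585:
  t   CF        PV=CF/(1+0.0585)^t    t·PV        t(t+1)·PV
  1         0.75         0.7085         0.7085           1.4171
  2         0.75         0.6694         1.3388           4.0163
  3         0.75         0.6324         1.8972           7.5887
  4       100.75        80.2568       321.0270       1,605.1351
  Σ                     82.2671       324.9715       1,618.1573
P = 82.2671; D_Mac = 3.95020 yrs; D_mod = 3.73189 yrs; C = 17.55549.
Duration effect: -3.73189 × (-0.005) = +0.018659
Convexity effect: 0.5 × 17.55549 × (-0.005)² = +0.0002194
ΔP/P ≈ +0.018659 + 0.0002194 = +0.018879 = +1.8879%.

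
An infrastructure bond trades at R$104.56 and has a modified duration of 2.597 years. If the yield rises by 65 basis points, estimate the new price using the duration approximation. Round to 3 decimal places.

Duration approximation: ΔP/P ≈ -D_mod · Δy = -2.597 × (+0.0065) = -0.0168805.
New price ≈ 104.56 × (1 - 0.0168805) = 102.79497492.

R$102.795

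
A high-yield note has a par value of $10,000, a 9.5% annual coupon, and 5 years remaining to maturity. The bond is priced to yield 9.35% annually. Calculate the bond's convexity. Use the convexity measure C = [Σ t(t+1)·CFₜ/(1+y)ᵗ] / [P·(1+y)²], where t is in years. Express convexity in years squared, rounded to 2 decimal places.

19.84

With y = 0.0935:
  t   CF        PV=CF/(1+0.0935)^t    t·PV        t(t+1)·PV
  1       950.00       868.7700       868.7700       1,737.5400
  2       950.00       794.4856     1,588.9712       4,766.9136
  3       950.00       726.5529     2,179.6587       8,718.6349
  4       950.00       664.4288     2,657.7152      13,288.5762
  5    10,950.00     7,003.5814    35,017.9071     210,107.4428
  Σ                 10,057.8187    42,313.0223     238,619.1075
P = 10,057.8187.
Convexity = Σ t(t+1)·PV / [P·(1+y)²] = 238,619.1075 / (10,057.8187 × 1.195742) = 19.84101.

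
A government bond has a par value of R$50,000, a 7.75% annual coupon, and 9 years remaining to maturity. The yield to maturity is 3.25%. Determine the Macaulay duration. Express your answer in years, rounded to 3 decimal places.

7.134 years

Periodic yield y = 0.0325. Discount each cash flow and weight by its year:
  t   CF        PV=CF/(1+0.0325)^t    t·PV
  1     3,875.00     3,753.0266     3,753.0266
  2     3,875.00     3,634.8926     7,269.7852
  3     3,875.00     3,520.4771    10,561.4314
  4     3,875.00     3,409.6631    13,638.6523
  5     3,875.00     3,302.3371    16,511.6856
  6     3,875.00     3,198.3895    19,190.3367
  7     3,875.00     3,097.7138    21,683.9963
  8     3,875.00     3,000.2070    24,001.6562
  9    53,875.00    40,399.5698   363,596.1280
  Σ                 67,316.2766   480,206.6983
Price P = Σ PV = 67,316.2766.
Macaulay duration = Σ(t·PV) / P = 480,206.6983 / 67,316.2766 = 7.13359 years.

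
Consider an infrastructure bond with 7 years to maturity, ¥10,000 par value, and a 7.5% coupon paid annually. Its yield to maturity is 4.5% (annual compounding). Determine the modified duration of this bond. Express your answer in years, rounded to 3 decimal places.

5.557 years

Periodic yield y = 0.045. First find Macaulay duration:
  t   CF        PV=CF/(1+0.045)^t    t·PV
  1       750.00       717.7033       717.7033
  2       750.00       686.7975     1,373.5949
  3       750.00       657.2225     1,971.6674
  4       750.00       628.9210     2,515.6840
  5       750.00       601.8383     3,009.1914
  6       750.00       575.9218     3,455.5308
  7    10,750.00     7,899.4059    55,295.8414
  Σ                 11,767.8103    68,339.2134
P = 11,767.8103; Macaulay duration = 68,339.2134 / 11,767.8103 = 5.80730 years.
Modified duration = D_Mac / (1 + y) = 5.80730 / 1.045 = 5.55723 years.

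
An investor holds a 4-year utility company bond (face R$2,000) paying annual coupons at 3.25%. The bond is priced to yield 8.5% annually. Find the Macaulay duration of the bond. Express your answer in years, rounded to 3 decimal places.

3.794 years

Periodic yield y = 0.085. Discount each cash flow and weight by its year:
  t   CF        PV=CF/(1+0.085)^t    t·PV
  1        65.00        59.9078        59.9078
  2        65.00        55.2146       110.4292
  3        65.00        50.8890       152.6671
  4     2,065.00     1,490.0509     5,960.2036
  Σ                  1,656.0624     6,283.2077
Price P = Σ PV = 1,656.0624.
Macaulay duration = Σ(t·PV) / P = 6,283.2077 / 1,656.0624 = 3.79406 years.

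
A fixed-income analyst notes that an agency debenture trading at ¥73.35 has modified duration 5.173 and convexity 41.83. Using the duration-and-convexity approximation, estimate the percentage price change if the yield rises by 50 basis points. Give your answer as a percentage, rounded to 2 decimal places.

Duration effect: -D_mod·Δy = -5.173 × (+0.005) = -0.025865
Convexity effect: ½·C·(Δy)² = 0.5 × 41.83 × (0.005)² = +0.000522875
ΔP/P ≈ -0.025865 + 0.000522875 = -0.025342125
= -2.5342125%.

-2.53%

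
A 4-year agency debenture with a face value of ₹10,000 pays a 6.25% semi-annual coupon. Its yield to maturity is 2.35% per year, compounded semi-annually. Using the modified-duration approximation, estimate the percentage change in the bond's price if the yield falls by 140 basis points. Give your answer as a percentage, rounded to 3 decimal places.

Periodic yield y = 0.01175. Modified duration first:
  t   CF        PV=CF/(1+0.01175)^t    t·PV
  1       312.50       308.8708       308.8708
  2       312.50       305.2837       610.5674
  3       312.50       301.7383       905.2148
  4       312.50       298.2340     1,192.9360
  5       312.50       294.7705     1,473.8523
  6       312.50       291.3471     1,748.0828
  7       312.50       287.9636     2,015.7449
  8    10,312.50     9,392.4363    75,139.4902
  Σ                 11,480.6441    83,394.7591
P = 11,480.6441; D_Mac = 7.26394 half-year periods = 3.63197 yrs; D_mod = 3.63197/(1+0.01175) = 3.58979 yrs.
ΔP/P ≈ -D_mod · Δy = -3.58979 × (-0.014) = +0.050257 = +5.0257%.

+5.026%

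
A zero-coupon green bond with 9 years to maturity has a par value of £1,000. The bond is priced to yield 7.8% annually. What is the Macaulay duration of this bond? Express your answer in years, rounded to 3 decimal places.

9.000 years

A zero-coupon bond has a single cash flow at maturity, so its Macaulay duration equals its maturity: 9 years.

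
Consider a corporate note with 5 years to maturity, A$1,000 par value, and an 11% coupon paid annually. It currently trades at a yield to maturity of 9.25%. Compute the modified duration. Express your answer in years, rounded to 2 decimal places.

Periodic yield y = 0.0925. First find Macaulay duration:
  t   CF        PV=CF/(1+0.0925)^t    t·PV
  1       110.00       100.6865       100.6865
  2       110.00        92.1616       184.3231
  3       110.00        84.3584       253.0752
  4       110.00        77.2159       308.8637
  5     1,110.00       713.2073     3,566.0363
  Σ                  1,067.6296     4,412.9848
P = 1,067.6296; Macaulay duration = 4,412.9848 / 1,067.6296 = 4.13344 years.
Modified duration = D_Mac / (1 + y) = 4.13344 / 1.0925 = 3.78347 years.

3.78 years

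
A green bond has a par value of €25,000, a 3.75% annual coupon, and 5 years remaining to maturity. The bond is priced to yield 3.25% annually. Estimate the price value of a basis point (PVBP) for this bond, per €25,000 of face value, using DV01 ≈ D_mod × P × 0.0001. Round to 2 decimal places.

€11.53

Periodic yield y = 0.0325.
  t   CF        PV=CF/(1+0.0325)^t    t·PV
  1       937.50       907.9903       907.9903
  2       937.50       879.4095     1,758.8190
  3       937.50       851.7283     2,555.1850
  4       937.50       824.9185     3,299.6739
  5    25,937.50    22,104.3532   110,521.7662
  Σ                 25,568.3999   119,043.4345
P = 25,568.3999; D_Mac = 4.65588 yrs; D_mod = 4.50933 yrs.
DV01 ≈ 4.50933 × 25,568.3999 × 0.0001 = 11.529630.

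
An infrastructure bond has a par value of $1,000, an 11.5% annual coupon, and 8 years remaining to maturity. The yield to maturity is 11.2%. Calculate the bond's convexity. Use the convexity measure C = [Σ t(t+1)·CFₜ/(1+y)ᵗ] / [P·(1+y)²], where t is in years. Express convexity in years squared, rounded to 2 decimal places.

With y = 0.112:
  t   CF        PV=CF/(1+0.112)^t    t·PV        t(t+1)·PV
  1       115.00       103.4173       103.4173         206.8345
  2       115.00        93.0011       186.0023         558.0068
  3       115.00        83.6341       250.9024       1,003.6094
  4       115.00        75.2105       300.8421       1,504.2107
  5       115.00        67.6354       338.1769       2,029.0613
  6       115.00        60.8232       364.9391       2,554.5735
  7       115.00        54.6971       382.8797       3,063.0378
  8     1,115.00       476.9102     3,815.2812      34,337.5311
  Σ                  1,015.3289     5,742.4410      45,256.8652
P = 1,015.3289.
Convexity = Σ t(t+1)·PV / [P·(1+y)²] = 45,256.8652 / (1,015.3289 × 1.236544) = 36.04692.

36.05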